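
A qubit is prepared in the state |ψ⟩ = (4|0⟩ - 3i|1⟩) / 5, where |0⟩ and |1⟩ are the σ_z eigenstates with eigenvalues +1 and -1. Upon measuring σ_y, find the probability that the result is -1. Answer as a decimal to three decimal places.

|-y⟩ = (|0⟩ - i|1⟩)/√2, so ⟨-y|ψ⟩ = (7) / (√2·5).
P = |7|² / 50 = 49/50.

0.980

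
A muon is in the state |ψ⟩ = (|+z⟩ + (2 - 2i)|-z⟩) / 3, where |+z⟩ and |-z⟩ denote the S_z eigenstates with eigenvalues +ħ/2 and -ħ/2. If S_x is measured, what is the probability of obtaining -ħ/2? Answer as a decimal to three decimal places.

0.278

|-x⟩ = (|+z⟩ - |-z⟩)/√2, so ⟨-x|ψ⟩ = (-1 + 2i) / (√2·3).
P = |-1 + 2i|² / 18 = 5/18.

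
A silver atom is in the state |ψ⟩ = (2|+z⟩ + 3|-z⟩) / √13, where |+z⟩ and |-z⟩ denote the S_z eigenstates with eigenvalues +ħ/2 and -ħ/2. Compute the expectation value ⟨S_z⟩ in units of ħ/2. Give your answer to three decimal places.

⟨σ_z⟩ = |a|² - |b|² divided by |a|²+|b|², with a, b the |+z⟩, |-z⟩ amplitudes.
= (4 - 9)/13 = -5/13.
⟨S_z⟩ = (ħ/2)·⟨σ_z⟩.

-0.385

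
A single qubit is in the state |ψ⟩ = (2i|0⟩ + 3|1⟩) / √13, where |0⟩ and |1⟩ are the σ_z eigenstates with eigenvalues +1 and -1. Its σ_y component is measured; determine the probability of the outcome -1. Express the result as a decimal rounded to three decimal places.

0.962

|-y⟩ = (|0⟩ - i|1⟩)/√2, so ⟨-y|ψ⟩ = (5i) / (√2·√13).
P = |5i|² / 26 = 25/26.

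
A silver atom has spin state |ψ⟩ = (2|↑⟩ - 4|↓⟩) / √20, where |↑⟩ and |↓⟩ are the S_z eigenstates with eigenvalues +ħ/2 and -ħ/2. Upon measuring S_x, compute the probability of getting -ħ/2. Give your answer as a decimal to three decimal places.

|-x⟩ = (|↑⟩ - |↓⟩)/√2, so ⟨-x|ψ⟩ = (6) / (√2·√20).
P = |6|² / 40 = 36/40.

0.900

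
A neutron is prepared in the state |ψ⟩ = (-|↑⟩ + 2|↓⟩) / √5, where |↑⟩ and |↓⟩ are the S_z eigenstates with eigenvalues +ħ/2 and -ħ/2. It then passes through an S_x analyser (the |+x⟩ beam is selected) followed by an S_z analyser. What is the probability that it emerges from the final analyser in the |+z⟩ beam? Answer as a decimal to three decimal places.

0.050

First analyser (S_x): P(|+x⟩) = |⟨+x|ψ⟩|² = 1/10.
After stage 1 the state is |+x⟩; P(|+z⟩) = |⟨+z|+x⟩|² = 1/2.
Joint probability = 1/10 × 1/2 = 0.050.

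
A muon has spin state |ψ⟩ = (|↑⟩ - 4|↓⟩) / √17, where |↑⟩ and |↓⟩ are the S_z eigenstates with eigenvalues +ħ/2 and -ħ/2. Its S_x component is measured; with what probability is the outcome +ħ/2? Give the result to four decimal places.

|+x⟩ = (|↑⟩ + |↓⟩)/√2, so ⟨+x|ψ⟩ = (-3) / (√2·√17).
P = |-3|² / 34 = 9/34.

0.2647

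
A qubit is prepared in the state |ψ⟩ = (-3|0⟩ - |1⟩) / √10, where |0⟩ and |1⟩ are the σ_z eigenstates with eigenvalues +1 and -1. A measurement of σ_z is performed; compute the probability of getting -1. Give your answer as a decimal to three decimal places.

0.100

The -1 outcome corresponds to |1⟩. Its amplitude in |ψ⟩ is -1/√10.
P = |-1|² / 10 = 1/10.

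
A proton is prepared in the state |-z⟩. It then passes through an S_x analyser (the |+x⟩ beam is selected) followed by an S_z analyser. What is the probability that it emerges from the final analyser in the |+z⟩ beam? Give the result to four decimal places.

First analyser (S_x): from |-z⟩, P(|+x⟩) = 1/2.
After stage 1 the state is |+x⟩; P(|+z⟩) = |⟨+z|+x⟩|² = 1/2.
Joint probability = 1/2 × 1/2 = 0.2500.

0.2500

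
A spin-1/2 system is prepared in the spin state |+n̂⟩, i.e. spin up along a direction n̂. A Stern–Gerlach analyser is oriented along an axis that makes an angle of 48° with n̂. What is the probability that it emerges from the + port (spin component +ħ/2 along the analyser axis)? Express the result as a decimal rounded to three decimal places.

For spin-½, the probability of finding spin-up along an axis at angle θ to the initial spin direction is cos²(θ/2); spin-down is sin²(θ/2).
θ = 48°, so P = cos²(24°) ≈ 0.835.

0.835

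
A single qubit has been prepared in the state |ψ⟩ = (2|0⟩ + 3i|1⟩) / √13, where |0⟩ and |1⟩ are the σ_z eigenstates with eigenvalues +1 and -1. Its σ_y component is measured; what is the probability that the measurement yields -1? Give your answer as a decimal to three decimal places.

|-y⟩ = (|0⟩ - i|1⟩)/√2, so ⟨-y|ψ⟩ = (-1) / (√2·√13).
P = |-1|² / 26 = 1/26.

0.038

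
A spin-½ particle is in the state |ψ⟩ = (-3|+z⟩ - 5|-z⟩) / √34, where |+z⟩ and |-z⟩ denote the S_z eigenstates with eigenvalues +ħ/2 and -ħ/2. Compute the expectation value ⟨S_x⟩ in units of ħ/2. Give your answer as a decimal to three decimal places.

0.882

⟨σ_x⟩ = 2 Re(a* b)/(|a|²+|b|²) with a = -3, b = -5.
a* b = 15, so ⟨σ_x⟩ = 30/34.
⟨S_x⟩ = (ħ/2)·⟨σ_x⟩.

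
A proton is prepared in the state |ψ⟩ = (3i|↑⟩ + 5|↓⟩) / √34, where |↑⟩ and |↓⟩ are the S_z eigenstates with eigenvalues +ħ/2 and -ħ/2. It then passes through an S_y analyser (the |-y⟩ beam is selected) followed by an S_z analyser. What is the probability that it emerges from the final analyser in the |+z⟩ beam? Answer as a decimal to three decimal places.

0.471

First analyser (S_y): P(|-y⟩) = |⟨-y|ψ⟩|² = 64/68.
After stage 1 the state is |-y⟩; P(|+z⟩) = |⟨+z|-y⟩|² = 1/2.
Joint probability = 64/68 × 1/2 = 0.471.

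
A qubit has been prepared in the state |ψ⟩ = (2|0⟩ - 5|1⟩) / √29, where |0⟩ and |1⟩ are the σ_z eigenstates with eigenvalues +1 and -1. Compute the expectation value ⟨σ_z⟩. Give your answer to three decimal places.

⟨σ_z⟩ = |a|² - |b|² divided by |a|²+|b|², with a, b the |0⟩, |1⟩ amplitudes.
= (4 - 25)/29 = -21/29.

-0.724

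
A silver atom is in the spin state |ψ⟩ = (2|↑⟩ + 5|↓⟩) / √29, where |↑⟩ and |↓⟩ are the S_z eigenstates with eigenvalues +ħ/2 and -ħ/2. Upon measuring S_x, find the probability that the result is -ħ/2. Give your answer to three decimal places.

0.155

|-x⟩ = (|↑⟩ - |↓⟩)/√2, so ⟨-x|ψ⟩ = (-3) / (√2·√29).
P = |-3|² / 58 = 9/58.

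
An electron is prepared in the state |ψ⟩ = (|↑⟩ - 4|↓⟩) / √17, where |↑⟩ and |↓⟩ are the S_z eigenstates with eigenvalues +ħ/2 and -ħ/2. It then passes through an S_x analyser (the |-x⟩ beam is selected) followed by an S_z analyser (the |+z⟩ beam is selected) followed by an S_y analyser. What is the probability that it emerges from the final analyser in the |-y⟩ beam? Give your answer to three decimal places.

First analyser (S_x): P(|-x⟩) = |⟨-x|ψ⟩|² = 25/34.
After stage 1 the state is |-x⟩; P(|+z⟩) = |⟨+z|-x⟩|² = 1/2.
After stage 2 the state is |+z⟩; P(|-y⟩) = |⟨-y|+z⟩|² = 1/2.
Joint probability = 25/34 × 1/2 × 1/2 = 0.184.

0.184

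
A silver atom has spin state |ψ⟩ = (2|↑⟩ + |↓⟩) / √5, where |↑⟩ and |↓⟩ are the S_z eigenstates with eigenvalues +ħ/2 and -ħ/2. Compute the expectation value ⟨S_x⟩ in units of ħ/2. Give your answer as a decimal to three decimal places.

0.800

⟨σ_x⟩ = 2 Re(a* b)/(|a|²+|b|²) with a = 2, b = 1.
a* b = 2, so ⟨σ_x⟩ = 4/5.
⟨S_x⟩ = (ħ/2)·⟨σ_x⟩.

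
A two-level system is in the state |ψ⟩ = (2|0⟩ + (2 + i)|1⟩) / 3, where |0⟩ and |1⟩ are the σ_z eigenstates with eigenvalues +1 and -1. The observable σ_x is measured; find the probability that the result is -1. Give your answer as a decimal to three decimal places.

0.056

|-x⟩ = (|0⟩ - |1⟩)/√2, so ⟨-x|ψ⟩ = (-i) / (√2·3).
P = |-i|² / 18 = 1/18.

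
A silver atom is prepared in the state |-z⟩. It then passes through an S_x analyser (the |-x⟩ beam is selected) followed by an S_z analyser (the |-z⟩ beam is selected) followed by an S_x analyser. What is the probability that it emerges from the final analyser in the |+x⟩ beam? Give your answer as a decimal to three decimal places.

First analyser (S_x): from |-z⟩, P(|-x⟩) = 1/2.
After stage 1 the state is |-x⟩; P(|-z⟩) = |⟨-z|-x⟩|² = 1/2.
After stage 2 the state is |-z⟩; P(|+x⟩) = |⟨+x|-z⟩|² = 1/2.
Joint probability = 1/2 × 1/2 × 1/2 = 0.125.

0.125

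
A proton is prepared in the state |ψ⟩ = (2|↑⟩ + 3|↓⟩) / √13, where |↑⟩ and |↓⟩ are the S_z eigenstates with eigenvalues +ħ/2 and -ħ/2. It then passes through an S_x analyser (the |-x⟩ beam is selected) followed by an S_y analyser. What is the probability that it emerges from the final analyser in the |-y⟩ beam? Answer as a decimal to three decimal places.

0.019

First analyser (S_x): P(|-x⟩) = |⟨-x|ψ⟩|² = 1/26.
After stage 1 the state is |-x⟩; P(|-y⟩) = |⟨-y|-x⟩|² = 1/2.
Joint probability = 1/26 × 1/2 = 0.019.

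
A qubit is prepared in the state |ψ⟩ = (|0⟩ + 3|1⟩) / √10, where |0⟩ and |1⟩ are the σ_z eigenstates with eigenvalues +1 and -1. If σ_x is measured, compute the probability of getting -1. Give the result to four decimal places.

|-x⟩ = (|0⟩ - |1⟩)/√2, so ⟨-x|ψ⟩ = (-2) / (√2·√10).
P = |-2|² / 20 = 4/20.

0.2000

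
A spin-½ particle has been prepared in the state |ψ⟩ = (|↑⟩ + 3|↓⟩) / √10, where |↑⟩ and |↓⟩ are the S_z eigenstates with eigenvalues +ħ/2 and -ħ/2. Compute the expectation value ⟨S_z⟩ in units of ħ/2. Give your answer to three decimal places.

⟨σ_z⟩ = |a|² - |b|² divided by |a|²+|b|², with a, b the |↑⟩, |↓⟩ amplitudes.
= (1 - 9)/10 = -8/10.
⟨S_z⟩ = (ħ/2)·⟨σ_z⟩.

-0.800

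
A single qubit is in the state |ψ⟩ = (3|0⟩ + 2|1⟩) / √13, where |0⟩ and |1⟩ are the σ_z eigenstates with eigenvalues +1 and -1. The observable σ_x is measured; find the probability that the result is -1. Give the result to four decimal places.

|-x⟩ = (|0⟩ - |1⟩)/√2, so ⟨-x|ψ⟩ = (1) / (√2·√13).
P = |1|² / 26 = 1/26.

0.0385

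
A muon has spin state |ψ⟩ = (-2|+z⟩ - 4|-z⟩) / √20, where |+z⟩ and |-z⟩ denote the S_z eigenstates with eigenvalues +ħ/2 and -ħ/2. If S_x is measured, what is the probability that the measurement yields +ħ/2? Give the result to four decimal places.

|+x⟩ = (|+z⟩ + |-z⟩)/√2, so ⟨+x|ψ⟩ = (-6) / (√2·√20).
P = |-6|² / 40 = 36/40.

0.9000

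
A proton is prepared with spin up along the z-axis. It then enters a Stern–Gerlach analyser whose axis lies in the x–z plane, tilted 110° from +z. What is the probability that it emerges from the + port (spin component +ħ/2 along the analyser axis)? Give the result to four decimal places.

0.3290

For spin-½, the probability of finding spin-up along an axis at angle θ to the initial spin direction is cos²(θ/2); spin-down is sin²(θ/2).
θ = 110°, so P = cos²(55°) ≈ 0.3290.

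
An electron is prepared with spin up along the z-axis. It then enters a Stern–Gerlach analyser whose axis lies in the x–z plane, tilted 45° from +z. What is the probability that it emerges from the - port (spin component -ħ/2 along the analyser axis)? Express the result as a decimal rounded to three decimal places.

0.146

For spin-½, the probability of finding spin-up along an axis at angle θ to the initial spin direction is cos²(θ/2); spin-down is sin²(θ/2).
θ = 45°, so P = sin²(22.5°) ≈ 0.146.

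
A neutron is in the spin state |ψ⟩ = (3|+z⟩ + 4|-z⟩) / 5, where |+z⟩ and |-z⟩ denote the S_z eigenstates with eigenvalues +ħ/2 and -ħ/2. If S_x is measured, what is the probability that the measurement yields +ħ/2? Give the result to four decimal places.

|+x⟩ = (|+z⟩ + |-z⟩)/√2, so ⟨+x|ψ⟩ = (7) / (√2·5).
P = |7|² / 50 = 49/50.

0.9800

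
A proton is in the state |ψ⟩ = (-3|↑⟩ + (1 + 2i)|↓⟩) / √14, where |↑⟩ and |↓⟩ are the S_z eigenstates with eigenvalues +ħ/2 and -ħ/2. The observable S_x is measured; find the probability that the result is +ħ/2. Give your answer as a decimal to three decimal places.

0.286

|+x⟩ = (|↑⟩ + |↓⟩)/√2, so ⟨+x|ψ⟩ = (-2 + 2i) / (√2·√14).
P = |-2 + 2i|² / 28 = 8/28.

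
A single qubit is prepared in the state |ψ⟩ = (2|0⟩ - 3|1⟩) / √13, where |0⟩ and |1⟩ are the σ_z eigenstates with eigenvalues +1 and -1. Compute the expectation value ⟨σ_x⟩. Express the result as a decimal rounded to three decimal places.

⟨σ_x⟩ = 2 Re(a* b)/(|a|²+|b|²) with a = 2, b = -3.
a* b = -6, so ⟨σ_x⟩ = -12/13.

-0.923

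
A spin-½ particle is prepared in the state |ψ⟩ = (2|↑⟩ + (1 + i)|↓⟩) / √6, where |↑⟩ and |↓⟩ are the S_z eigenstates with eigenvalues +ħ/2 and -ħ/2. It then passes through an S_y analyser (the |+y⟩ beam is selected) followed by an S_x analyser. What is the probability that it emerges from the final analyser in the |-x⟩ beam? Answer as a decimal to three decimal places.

First analyser (S_y): P(|+y⟩) = |⟨+y|ψ⟩|² = 10/12.
After stage 1 the state is |+y⟩; P(|-x⟩) = |⟨-x|+y⟩|² = 1/2.
Joint probability = 10/12 × 1/2 = 0.417.

0.417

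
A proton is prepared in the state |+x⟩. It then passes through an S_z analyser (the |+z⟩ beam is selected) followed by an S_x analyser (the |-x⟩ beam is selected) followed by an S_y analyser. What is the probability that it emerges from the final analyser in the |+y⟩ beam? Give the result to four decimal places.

First analyser (S_z): from |+x⟩, P(|+z⟩) = 1/2.
After stage 1 the state is |+z⟩; P(|-x⟩) = |⟨-x|+z⟩|² = 1/2.
After stage 2 the state is |-x⟩; P(|+y⟩) = |⟨+y|-x⟩|² = 1/2.
Joint probability = 1/2 × 1/2 × 1/2 = 0.1250.

0.1250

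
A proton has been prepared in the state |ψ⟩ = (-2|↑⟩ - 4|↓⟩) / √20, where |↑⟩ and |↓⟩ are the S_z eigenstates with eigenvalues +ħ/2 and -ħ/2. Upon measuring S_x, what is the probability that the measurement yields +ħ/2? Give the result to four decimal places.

0.9000

|+x⟩ = (|↑⟩ + |↓⟩)/√2, so ⟨+x|ψ⟩ = (-6) / (√2·√20).
P = |-6|² / 40 = 36/40.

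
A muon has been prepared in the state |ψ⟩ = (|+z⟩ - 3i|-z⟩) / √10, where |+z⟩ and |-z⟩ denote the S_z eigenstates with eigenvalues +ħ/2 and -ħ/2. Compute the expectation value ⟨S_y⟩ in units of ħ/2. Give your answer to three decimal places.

-0.600

⟨σ_y⟩ = 2 Im(a* b)/(|a|²+|b|²) with a = 1, b = -3i.
a* b = -3i, so ⟨σ_y⟩ = -6/10.
⟨S_y⟩ = (ħ/2)·⟨σ_y⟩.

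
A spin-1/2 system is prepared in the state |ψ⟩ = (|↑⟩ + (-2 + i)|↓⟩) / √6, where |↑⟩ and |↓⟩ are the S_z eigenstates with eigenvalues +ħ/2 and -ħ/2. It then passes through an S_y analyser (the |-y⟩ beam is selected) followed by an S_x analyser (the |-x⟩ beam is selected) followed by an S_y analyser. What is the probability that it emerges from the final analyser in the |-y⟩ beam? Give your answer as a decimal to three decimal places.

0.083

First analyser (S_y): P(|-y⟩) = |⟨-y|ψ⟩|² = 4/12.
After stage 1 the state is |-y⟩; P(|-x⟩) = |⟨-x|-y⟩|² = 1/2.
After stage 2 the state is |-x⟩; P(|-y⟩) = |⟨-y|-x⟩|² = 1/2.
Joint probability = 4/12 × 1/2 × 1/2 = 0.083.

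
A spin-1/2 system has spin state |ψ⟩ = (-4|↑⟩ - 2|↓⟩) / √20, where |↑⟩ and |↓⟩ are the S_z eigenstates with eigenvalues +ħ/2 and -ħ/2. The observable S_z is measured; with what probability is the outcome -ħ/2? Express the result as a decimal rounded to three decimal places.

The -ħ/2 outcome corresponds to |↓⟩. Its amplitude in |ψ⟩ is -2/√20.
P = |-2|² / 20 = 4/20.

0.200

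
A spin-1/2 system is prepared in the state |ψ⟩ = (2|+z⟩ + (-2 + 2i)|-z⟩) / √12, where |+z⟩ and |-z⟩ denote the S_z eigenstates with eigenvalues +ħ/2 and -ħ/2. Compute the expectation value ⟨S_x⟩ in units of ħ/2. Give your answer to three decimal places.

⟨σ_x⟩ = 2 Re(a* b)/(|a|²+|b|²) with a = 2, b = (-2 + 2i).
a* b = (-4 + 4i), so ⟨σ_x⟩ = -8/12.
⟨S_x⟩ = (ħ/2)·⟨σ_x⟩.

-0.667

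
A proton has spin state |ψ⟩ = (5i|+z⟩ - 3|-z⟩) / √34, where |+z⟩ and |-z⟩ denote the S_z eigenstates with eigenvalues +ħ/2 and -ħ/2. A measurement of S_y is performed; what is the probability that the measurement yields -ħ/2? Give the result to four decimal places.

|-y⟩ = (|+z⟩ - i|-z⟩)/√2, so ⟨-y|ψ⟩ = (2i) / (√2·√34).
P = |2i|² / 68 = 4/68.

0.0588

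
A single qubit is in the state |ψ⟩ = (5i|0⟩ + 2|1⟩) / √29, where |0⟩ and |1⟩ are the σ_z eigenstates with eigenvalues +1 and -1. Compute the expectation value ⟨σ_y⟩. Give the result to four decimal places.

-0.6897

⟨σ_y⟩ = 2 Im(a* b)/(|a|²+|b|²) with a = 5i, b = 2.
a* b = -10i, so ⟨σ_y⟩ = -20/29.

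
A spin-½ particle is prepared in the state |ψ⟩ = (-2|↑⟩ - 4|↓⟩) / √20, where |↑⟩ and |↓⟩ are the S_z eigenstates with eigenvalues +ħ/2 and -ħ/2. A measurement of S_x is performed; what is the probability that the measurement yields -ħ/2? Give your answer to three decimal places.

|-x⟩ = (|↑⟩ - |↓⟩)/√2, so ⟨-x|ψ⟩ = (2) / (√2·√20).
P = |2|² / 40 = 4/40.

0.100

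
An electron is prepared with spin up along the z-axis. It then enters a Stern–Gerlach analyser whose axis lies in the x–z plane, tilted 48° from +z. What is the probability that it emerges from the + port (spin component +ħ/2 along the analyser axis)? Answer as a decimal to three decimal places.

For spin-½, the probability of finding spin-up along an axis at angle θ to the initial spin direction is cos²(θ/2); spin-down is sin²(θ/2).
θ = 48°, so P = cos²(24°) ≈ 0.835.

0.835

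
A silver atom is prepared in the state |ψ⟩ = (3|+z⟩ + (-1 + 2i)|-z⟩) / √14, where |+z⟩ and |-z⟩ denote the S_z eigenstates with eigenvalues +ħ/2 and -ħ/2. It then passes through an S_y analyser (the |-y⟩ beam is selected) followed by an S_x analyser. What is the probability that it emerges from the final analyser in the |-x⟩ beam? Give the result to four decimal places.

0.0357

First analyser (S_y): P(|-y⟩) = |⟨-y|ψ⟩|² = 2/28.
After stage 1 the state is |-y⟩; P(|-x⟩) = |⟨-x|-y⟩|² = 1/2.
Joint probability = 2/28 × 1/2 = 0.0357.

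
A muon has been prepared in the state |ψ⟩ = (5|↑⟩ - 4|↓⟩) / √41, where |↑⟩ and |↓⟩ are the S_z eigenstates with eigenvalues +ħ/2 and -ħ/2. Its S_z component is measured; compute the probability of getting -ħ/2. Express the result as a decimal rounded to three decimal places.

0.390

The -ħ/2 outcome corresponds to |↓⟩. Its amplitude in |ψ⟩ is -4/√41.
P = |-4|² / 41 = 16/41.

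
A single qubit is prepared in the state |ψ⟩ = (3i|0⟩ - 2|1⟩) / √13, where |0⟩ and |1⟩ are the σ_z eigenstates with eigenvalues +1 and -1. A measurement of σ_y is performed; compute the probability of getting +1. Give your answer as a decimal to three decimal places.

0.962

|+y⟩ = (|0⟩ + i|1⟩)/√2, so ⟨+y|ψ⟩ = (5i) / (√2·√13).
P = |5i|² / 26 = 25/26.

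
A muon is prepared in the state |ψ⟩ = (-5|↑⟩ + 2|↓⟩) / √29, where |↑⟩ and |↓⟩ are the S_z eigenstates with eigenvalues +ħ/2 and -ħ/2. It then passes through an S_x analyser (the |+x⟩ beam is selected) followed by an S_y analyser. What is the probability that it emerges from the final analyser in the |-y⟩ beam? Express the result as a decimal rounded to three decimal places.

First analyser (S_x): P(|+x⟩) = |⟨+x|ψ⟩|² = 9/58.
After stage 1 the state is |+x⟩; P(|-y⟩) = |⟨-y|+x⟩|² = 1/2.
Joint probability = 9/58 × 1/2 = 0.078.

0.078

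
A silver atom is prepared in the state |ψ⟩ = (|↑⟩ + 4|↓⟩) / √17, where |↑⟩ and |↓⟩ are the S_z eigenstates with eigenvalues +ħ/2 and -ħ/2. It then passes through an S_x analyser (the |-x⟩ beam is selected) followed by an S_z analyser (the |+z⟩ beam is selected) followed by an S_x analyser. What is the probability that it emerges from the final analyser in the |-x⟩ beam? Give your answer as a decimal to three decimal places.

First analyser (S_x): P(|-x⟩) = |⟨-x|ψ⟩|² = 9/34.
After stage 1 the state is |-x⟩; P(|+z⟩) = |⟨+z|-x⟩|² = 1/2.
After stage 2 the state is |+z⟩; P(|-x⟩) = |⟨-x|+z⟩|² = 1/2.
Joint probability = 9/34 × 1/2 × 1/2 = 0.066.

0.066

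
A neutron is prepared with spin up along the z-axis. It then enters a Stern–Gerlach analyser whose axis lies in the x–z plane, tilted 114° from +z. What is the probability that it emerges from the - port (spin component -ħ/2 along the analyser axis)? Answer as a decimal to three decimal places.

For spin-½, the probability of finding spin-up along an axis at angle θ to the initial spin direction is cos²(θ/2); spin-down is sin²(θ/2).
θ = 114°, so P = sin²(57°) ≈ 0.703.

0.703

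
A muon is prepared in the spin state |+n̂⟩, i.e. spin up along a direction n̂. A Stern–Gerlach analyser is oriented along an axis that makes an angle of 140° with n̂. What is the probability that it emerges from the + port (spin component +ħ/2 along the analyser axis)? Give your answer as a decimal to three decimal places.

For spin-½, the probability of finding spin-up along an axis at angle θ to the initial spin direction is cos²(θ/2); spin-down is sin²(θ/2).
θ = 140°, so P = cos²(70°) ≈ 0.117.

0.117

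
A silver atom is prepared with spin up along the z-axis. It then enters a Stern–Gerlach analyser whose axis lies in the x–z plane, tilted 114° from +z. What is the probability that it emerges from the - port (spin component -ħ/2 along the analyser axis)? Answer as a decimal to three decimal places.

0.703

For spin-½, the probability of finding spin-up along an axis at angle θ to the initial spin direction is cos²(θ/2); spin-down is sin²(θ/2).
θ = 114°, so P = sin²(57°) ≈ 0.703.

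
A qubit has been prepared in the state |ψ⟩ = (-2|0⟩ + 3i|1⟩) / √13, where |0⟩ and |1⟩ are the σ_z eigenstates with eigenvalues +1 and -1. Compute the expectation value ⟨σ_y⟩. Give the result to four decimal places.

-0.9231

⟨σ_y⟩ = 2 Im(a* b)/(|a|²+|b|²) with a = -2, b = 3i.
a* b = -6i, so ⟨σ_y⟩ = -12/13.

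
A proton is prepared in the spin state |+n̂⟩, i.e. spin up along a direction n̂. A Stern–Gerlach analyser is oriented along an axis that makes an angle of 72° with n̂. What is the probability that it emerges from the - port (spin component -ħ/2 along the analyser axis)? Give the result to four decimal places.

0.3455

For spin-½, the probability of finding spin-up along an axis at angle θ to the initial spin direction is cos²(θ/2); spin-down is sin²(θ/2).
θ = 72°, so P = sin²(36°) ≈ 0.3455.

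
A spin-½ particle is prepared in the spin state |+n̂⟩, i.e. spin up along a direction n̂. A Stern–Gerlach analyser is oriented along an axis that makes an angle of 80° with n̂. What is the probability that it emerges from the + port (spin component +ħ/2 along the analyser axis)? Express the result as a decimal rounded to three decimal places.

0.587

For spin-½, the probability of finding spin-up along an axis at angle θ to the initial spin direction is cos²(θ/2); spin-down is sin²(θ/2).
θ = 80°, so P = cos²(40°) ≈ 0.587.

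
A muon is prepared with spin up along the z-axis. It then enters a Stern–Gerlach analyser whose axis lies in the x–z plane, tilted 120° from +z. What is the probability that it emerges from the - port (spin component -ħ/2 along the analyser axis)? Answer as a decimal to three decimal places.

0.750

For spin-½, the probability of finding spin-up along an axis at angle θ to the initial spin direction is cos²(θ/2); spin-down is sin²(θ/2).
θ = 120°, so P = sin²(60°) ≈ 0.750.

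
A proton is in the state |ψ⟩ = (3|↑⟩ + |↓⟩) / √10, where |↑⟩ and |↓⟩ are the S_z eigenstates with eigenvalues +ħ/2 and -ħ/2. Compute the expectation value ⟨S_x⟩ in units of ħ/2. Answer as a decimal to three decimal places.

0.600

⟨σ_x⟩ = 2 Re(a* b)/(|a|²+|b|²) with a = 3, b = 1.
a* b = 3, so ⟨σ_x⟩ = 6/10.
⟨S_x⟩ = (ħ/2)·⟨σ_x⟩.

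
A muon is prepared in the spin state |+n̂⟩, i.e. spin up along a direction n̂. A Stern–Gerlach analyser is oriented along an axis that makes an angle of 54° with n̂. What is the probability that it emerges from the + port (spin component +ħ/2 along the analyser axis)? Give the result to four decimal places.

For spin-½, the probability of finding spin-up along an axis at angle θ to the initial spin direction is cos²(θ/2); spin-down is sin²(θ/2).
θ = 54°, so P = cos²(27°) ≈ 0.7939.

0.7939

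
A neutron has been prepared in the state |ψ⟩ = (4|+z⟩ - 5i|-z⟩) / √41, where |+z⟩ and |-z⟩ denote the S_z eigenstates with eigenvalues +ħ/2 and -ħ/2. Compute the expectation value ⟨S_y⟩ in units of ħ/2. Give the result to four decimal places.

⟨σ_y⟩ = 2 Im(a* b)/(|a|²+|b|²) with a = 4, b = -5i.
a* b = -20i, so ⟨σ_y⟩ = -40/41.
⟨S_y⟩ = (ħ/2)·⟨σ_y⟩.

-0.9756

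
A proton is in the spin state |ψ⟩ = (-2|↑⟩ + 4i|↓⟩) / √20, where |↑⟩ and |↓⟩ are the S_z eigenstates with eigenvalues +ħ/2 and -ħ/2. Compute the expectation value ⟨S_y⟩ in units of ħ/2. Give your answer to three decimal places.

⟨σ_y⟩ = 2 Im(a* b)/(|a|²+|b|²) with a = -2, b = 4i.
a* b = -8i, so ⟨σ_y⟩ = -16/20.
⟨S_y⟩ = (ħ/2)·⟨σ_y⟩.

-0.800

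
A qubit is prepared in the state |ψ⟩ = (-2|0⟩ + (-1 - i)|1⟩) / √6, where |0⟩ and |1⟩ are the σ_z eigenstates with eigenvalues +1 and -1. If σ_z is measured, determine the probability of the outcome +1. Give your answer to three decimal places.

The +1 outcome corresponds to |0⟩. Its amplitude in |ψ⟩ is -2/√6.
P = |-2|² / 6 = 4/6.

0.667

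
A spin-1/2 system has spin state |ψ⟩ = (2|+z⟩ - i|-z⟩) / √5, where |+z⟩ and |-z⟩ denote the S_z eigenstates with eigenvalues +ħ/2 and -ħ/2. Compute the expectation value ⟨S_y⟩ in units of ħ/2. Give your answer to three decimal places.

-0.800

⟨σ_y⟩ = 2 Im(a* b)/(|a|²+|b|²) with a = 2, b = -i.
a* b = -2i, so ⟨σ_y⟩ = -4/5.
⟨S_y⟩ = (ħ/2)·⟨σ_y⟩.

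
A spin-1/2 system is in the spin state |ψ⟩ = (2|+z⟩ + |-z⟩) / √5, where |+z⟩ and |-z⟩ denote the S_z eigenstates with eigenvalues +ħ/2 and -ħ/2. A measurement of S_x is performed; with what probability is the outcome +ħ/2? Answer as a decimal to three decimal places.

0.900

|+x⟩ = (|+z⟩ + |-z⟩)/√2, so ⟨+x|ψ⟩ = (3) / (√2·√5).
P = |3|² / 10 = 9/10.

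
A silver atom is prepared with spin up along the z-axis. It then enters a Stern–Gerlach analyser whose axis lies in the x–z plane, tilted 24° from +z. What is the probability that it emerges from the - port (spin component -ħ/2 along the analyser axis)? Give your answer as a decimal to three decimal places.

For spin-½, the probability of finding spin-up along an axis at angle θ to the initial spin direction is cos²(θ/2); spin-down is sin²(θ/2).
θ = 24°, so P = sin²(12°) ≈ 0.043.

0.043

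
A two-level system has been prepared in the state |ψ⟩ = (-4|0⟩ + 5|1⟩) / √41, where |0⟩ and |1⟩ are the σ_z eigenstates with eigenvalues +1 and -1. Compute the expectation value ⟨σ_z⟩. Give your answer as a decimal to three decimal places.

-0.220

⟨σ_z⟩ = |a|² - |b|² divided by |a|²+|b|², with a, b the |0⟩, |1⟩ amplitudes.
= (16 - 25)/41 = -9/41.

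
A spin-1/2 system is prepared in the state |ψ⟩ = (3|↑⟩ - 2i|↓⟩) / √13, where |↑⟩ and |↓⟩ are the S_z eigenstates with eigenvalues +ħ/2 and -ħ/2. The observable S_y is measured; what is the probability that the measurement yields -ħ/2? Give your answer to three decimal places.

|-y⟩ = (|↑⟩ - i|↓⟩)/√2, so ⟨-y|ψ⟩ = (5) / (√2·√13).
P = |5|² / 26 = 25/26.

0.962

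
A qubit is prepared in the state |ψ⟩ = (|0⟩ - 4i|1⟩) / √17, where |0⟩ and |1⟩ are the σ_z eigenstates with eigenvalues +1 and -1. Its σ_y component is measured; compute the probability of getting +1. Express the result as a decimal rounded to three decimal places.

0.265

|+y⟩ = (|0⟩ + i|1⟩)/√2, so ⟨+y|ψ⟩ = (-3) / (√2·√17).
P = |-3|² / 34 = 9/34.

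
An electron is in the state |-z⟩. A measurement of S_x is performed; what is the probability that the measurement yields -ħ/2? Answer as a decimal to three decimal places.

0.500

In the S_z basis, |-z⟩ = |↓⟩ and |-x⟩ = (|↑⟩ - |↓⟩)/√2.
|⟨-x|-z⟩|² = 1/2.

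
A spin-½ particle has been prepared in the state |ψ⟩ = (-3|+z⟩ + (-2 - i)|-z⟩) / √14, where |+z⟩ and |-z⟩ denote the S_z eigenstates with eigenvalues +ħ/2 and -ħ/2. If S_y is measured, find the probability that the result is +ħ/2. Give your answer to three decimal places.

|+y⟩ = (|+z⟩ + i|-z⟩)/√2, so ⟨+y|ψ⟩ = (-4 + 2i) / (√2·√14).
P = |-4 + 2i|² / 28 = 20/28.

0.714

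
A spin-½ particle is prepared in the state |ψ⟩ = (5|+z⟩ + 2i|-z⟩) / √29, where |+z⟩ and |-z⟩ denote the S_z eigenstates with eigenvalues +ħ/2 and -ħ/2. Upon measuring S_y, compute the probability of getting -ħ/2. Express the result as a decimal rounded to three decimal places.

|-y⟩ = (|+z⟩ - i|-z⟩)/√2, so ⟨-y|ψ⟩ = (3) / (√2·√29).
P = |3|² / 58 = 9/58.

0.155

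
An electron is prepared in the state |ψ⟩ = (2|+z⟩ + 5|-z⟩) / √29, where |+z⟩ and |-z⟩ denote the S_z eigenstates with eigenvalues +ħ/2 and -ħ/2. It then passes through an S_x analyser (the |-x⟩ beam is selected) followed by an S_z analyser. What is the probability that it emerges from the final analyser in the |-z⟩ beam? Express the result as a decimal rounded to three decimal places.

0.078

First analyser (S_x): P(|-x⟩) = |⟨-x|ψ⟩|² = 9/58.
After stage 1 the state is |-x⟩; P(|-z⟩) = |⟨-z|-x⟩|² = 1/2.
Joint probability = 9/58 × 1/2 = 0.078.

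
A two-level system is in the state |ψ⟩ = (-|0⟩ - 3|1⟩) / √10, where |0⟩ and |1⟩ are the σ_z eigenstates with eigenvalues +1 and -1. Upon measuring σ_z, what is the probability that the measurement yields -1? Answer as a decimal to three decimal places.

The -1 outcome corresponds to |1⟩. Its amplitude in |ψ⟩ is -3/√10.
P = |-3|² / 10 = 9/10.

0.900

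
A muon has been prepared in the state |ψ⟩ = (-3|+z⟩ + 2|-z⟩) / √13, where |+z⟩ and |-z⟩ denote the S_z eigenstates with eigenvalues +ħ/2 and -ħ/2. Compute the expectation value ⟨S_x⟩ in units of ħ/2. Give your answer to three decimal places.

⟨σ_x⟩ = 2 Re(a* b)/(|a|²+|b|²) with a = -3, b = 2.
a* b = -6, so ⟨σ_x⟩ = -12/13.
⟨S_x⟩ = (ħ/2)·⟨σ_x⟩.

-0.923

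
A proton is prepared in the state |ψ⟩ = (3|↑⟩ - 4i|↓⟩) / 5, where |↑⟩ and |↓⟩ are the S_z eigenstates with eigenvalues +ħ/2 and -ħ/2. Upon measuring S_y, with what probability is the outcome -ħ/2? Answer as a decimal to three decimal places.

|-y⟩ = (|↑⟩ - i|↓⟩)/√2, so ⟨-y|ψ⟩ = (7) / (√2·5).
P = |7|² / 50 = 49/50.

0.980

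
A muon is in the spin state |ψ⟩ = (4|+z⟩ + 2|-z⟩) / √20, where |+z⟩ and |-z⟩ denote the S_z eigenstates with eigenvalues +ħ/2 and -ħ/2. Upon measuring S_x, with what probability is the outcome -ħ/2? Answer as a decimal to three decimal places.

|-x⟩ = (|+z⟩ - |-z⟩)/√2, so ⟨-x|ψ⟩ = (2) / (√2·√20).
P = |2|² / 40 = 4/40.

0.100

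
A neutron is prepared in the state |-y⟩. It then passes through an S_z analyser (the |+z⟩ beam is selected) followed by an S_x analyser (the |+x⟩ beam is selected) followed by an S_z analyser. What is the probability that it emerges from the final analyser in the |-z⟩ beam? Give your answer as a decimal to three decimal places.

0.125

First analyser (S_z): from |-y⟩, P(|+z⟩) = 1/2.
After stage 1 the state is |+z⟩; P(|+x⟩) = |⟨+x|+z⟩|² = 1/2.
After stage 2 the state is |+x⟩; P(|-z⟩) = |⟨-z|+x⟩|² = 1/2.
Joint probability = 1/2 × 1/2 × 1/2 = 0.125.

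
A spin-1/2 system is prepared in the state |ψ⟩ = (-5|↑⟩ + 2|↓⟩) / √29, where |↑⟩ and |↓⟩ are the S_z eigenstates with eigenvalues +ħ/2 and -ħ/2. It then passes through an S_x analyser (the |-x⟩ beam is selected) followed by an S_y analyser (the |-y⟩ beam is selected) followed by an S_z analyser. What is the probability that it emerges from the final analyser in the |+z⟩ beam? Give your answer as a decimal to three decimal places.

First analyser (S_x): P(|-x⟩) = |⟨-x|ψ⟩|² = 49/58.
After stage 1 the state is |-x⟩; P(|-y⟩) = |⟨-y|-x⟩|² = 1/2.
After stage 2 the state is |-y⟩; P(|+z⟩) = |⟨+z|-y⟩|² = 1/2.
Joint probability = 49/58 × 1/2 × 1/2 = 0.211.

0.211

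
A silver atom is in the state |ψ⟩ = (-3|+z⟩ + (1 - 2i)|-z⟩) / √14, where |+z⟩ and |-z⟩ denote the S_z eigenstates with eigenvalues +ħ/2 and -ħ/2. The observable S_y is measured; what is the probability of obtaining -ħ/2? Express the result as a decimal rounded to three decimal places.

|-y⟩ = (|+z⟩ - i|-z⟩)/√2, so ⟨-y|ψ⟩ = (-1 + i) / (√2·√14).
P = |-1 + i|² / 28 = 2/28.

0.071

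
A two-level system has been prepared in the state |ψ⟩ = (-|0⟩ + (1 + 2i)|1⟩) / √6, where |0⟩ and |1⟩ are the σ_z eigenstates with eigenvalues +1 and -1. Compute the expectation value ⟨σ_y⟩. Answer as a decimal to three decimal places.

-0.667

⟨σ_y⟩ = 2 Im(a* b)/(|a|²+|b|²) with a = -1, b = (1 + 2i).
a* b = (-1 - 2i), so ⟨σ_y⟩ = -4/6.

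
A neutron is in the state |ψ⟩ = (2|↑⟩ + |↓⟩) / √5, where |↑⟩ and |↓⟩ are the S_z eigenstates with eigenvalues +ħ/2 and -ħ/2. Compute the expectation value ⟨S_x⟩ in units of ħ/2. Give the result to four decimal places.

⟨σ_x⟩ = 2 Re(a* b)/(|a|²+|b|²) with a = 2, b = 1.
a* b = 2, so ⟨σ_x⟩ = 4/5.
⟨S_x⟩ = (ħ/2)·⟨σ_x⟩.

0.8000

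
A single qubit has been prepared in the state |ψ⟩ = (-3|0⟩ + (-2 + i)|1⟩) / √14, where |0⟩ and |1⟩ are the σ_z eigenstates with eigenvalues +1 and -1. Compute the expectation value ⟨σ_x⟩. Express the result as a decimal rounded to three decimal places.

0.857

⟨σ_x⟩ = 2 Re(a* b)/(|a|²+|b|²) with a = -3, b = (-2 + i).
a* b = (6 - 3i), so ⟨σ_x⟩ = 12/14.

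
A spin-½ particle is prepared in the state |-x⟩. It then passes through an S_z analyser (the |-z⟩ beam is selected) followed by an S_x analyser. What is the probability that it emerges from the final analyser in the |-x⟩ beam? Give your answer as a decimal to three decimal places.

First analyser (S_z): from |-x⟩, P(|-z⟩) = 1/2.
After stage 1 the state is |-z⟩; P(|-x⟩) = |⟨-x|-z⟩|² = 1/2.
Joint probability = 1/2 × 1/2 = 0.250.

0.250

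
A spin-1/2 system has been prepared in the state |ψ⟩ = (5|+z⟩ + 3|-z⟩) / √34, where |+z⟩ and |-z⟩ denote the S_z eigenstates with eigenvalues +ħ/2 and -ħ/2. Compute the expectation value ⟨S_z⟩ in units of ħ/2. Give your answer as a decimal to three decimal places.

⟨σ_z⟩ = |a|² - |b|² divided by |a|²+|b|², with a, b the |+z⟩, |-z⟩ amplitudes.
= (25 - 9)/34 = 16/34.
⟨S_z⟩ = (ħ/2)·⟨σ_z⟩.

0.471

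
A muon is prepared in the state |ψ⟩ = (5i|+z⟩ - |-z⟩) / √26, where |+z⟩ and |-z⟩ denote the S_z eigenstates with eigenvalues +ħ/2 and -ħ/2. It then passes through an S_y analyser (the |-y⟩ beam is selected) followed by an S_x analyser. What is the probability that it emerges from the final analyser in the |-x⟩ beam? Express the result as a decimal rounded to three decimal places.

0.154

First analyser (S_y): P(|-y⟩) = |⟨-y|ψ⟩|² = 16/52.
After stage 1 the state is |-y⟩; P(|-x⟩) = |⟨-x|-y⟩|² = 1/2.
Joint probability = 16/52 × 1/2 = 0.154.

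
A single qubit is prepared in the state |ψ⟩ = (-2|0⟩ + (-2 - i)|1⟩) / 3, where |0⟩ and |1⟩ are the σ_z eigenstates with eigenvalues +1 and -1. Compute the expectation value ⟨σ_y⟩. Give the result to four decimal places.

⟨σ_y⟩ = 2 Im(a* b)/(|a|²+|b|²) with a = -2, b = (-2 - i).
a* b = (4 + 2i), so ⟨σ_y⟩ = 4/9.

0.4444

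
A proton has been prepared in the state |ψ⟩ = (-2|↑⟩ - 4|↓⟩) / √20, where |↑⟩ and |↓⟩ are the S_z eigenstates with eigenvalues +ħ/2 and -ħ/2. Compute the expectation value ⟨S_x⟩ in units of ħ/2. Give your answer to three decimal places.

0.800

⟨σ_x⟩ = 2 Re(a* b)/(|a|²+|b|²) with a = -2, b = -4.
a* b = 8, so ⟨σ_x⟩ = 16/20.
⟨S_x⟩ = (ħ/2)·⟨σ_x⟩.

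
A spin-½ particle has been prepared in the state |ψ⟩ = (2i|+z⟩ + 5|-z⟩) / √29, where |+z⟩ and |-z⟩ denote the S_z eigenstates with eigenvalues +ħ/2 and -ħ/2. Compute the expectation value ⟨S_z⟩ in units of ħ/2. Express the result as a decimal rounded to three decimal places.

-0.724

⟨σ_z⟩ = |a|² - |b|² divided by |a|²+|b|², with a, b the |+z⟩, |-z⟩ amplitudes.
= (4 - 25)/29 = -21/29.
⟨S_z⟩ = (ħ/2)·⟨σ_z⟩.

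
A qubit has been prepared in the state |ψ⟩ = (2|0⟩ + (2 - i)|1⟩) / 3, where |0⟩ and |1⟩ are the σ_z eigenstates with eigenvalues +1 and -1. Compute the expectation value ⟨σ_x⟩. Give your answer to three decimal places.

⟨σ_x⟩ = 2 Re(a* b)/(|a|²+|b|²) with a = 2, b = (2 - i).
a* b = (4 - 2i), so ⟨σ_x⟩ = 8/9.

0.889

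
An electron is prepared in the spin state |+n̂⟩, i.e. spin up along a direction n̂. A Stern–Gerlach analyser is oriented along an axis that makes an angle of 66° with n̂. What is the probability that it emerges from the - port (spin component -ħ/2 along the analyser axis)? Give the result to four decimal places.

0.2966

For spin-½, the probability of finding spin-up along an axis at angle θ to the initial spin direction is cos²(θ/2); spin-down is sin²(θ/2).
θ = 66°, so P = sin²(33°) ≈ 0.2966.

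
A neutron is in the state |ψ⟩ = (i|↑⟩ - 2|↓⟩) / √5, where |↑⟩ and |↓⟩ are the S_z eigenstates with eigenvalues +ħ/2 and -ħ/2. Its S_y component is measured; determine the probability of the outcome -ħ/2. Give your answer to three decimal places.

0.100

|-y⟩ = (|↑⟩ - i|↓⟩)/√2, so ⟨-y|ψ⟩ = (-i) / (√2·√5).
P = |-i|² / 10 = 1/10.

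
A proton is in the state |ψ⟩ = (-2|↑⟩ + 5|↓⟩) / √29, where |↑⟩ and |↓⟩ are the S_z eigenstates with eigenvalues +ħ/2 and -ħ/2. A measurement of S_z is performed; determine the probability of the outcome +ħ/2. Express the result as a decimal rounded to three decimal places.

The +ħ/2 outcome corresponds to |↑⟩. Its amplitude in |ψ⟩ is -2/√29.
P = |-2|² / 29 = 4/29.

0.138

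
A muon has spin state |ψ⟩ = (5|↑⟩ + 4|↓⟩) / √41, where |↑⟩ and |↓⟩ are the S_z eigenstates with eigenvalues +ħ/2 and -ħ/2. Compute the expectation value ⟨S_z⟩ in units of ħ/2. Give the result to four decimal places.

0.2195

⟨σ_z⟩ = |a|² - |b|² divided by |a|²+|b|², with a, b the |↑⟩, |↓⟩ amplitudes.
= (25 - 16)/41 = 9/41.
⟨S_z⟩ = (ħ/2)·⟨σ_z⟩.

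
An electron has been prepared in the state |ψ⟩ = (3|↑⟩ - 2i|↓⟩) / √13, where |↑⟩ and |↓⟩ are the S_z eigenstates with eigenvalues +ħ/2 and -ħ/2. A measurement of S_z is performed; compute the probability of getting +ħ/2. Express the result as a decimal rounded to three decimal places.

0.692

The +ħ/2 outcome corresponds to |↑⟩. Its amplitude in |ψ⟩ is 3/√13.
P = |3|² / 13 = 9/13.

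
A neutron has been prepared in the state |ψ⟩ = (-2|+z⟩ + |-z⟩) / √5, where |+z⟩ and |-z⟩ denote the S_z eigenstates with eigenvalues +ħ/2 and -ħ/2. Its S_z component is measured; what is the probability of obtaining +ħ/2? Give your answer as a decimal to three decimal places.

0.800

The +ħ/2 outcome corresponds to |+z⟩. Its amplitude in |ψ⟩ is -2/√5.
P = |-2|² / 5 = 4/5.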